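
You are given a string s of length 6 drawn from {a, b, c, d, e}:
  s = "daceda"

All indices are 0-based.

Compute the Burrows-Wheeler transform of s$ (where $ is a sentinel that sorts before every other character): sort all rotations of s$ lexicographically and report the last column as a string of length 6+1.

addae$c

rank  rotation last
    0  $daceda  a
    1  a$daced  d
    2  aceda$d  d
    3  ceda$da  a
    4  da$dace  e
    5  daceda$  $
    6  eda$dac  c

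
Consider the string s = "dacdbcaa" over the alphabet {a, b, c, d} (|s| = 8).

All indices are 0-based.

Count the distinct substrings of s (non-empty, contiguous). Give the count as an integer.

32

sorted suffixes:
  #0 SA[0]=7  'a'
  #1 SA[1]=6  'aa'
  #2 SA[2]=1  'acdbcaa'
  #3 SA[3]=4  'bcaa'
  #4 SA[4]=5  'caa'
  #5 SA[5]=2  'cdbcaa'
  #6 SA[6]=0  'dacdbcaa'
  #7 SA[7]=3  'dbcaa'

SA = [7, 6, 1, 4, 5, 2, 0, 3]
rank  pair      lcp
   1  s[7:],s[6:]  1  'a'
   2  s[6:],s[1:]  1  'a'
   3  s[1:],s[4:]  0  ''
   4  s[4:],s[5:]  0  ''
   5  s[5:],s[2:]  1  'c'
   6  s[2:],s[0:]  0  ''
   7  s[0:],s[3:]  1  'd'

n(n+1)/2 = 8·9/2 = 36
Σ LCP = 0 + 1 + 1 + 0 + 0 + 1 + 0 + 1 = 4
distinct = 36 − 4 = 32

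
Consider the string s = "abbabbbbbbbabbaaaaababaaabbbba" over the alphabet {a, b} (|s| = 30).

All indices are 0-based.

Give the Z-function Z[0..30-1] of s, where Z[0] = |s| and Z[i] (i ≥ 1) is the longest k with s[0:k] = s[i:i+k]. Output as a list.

[30, 0, 0, 3, 0, 0, 0, 0, 0, 0, 0, 4, 0, 0, 1, 1, 1, 1, 2, 0, 2, 0, 1, 1, 3, 0, 0, 0, 0, 1]

Z[0]=30
i=1: i≥r, start 0; Z[1]=0
i=2: i≥r, start 0; Z[2]=0
i=3: i≥r, start 0; Z[3]=3 extend→box=[3,6)
i=4: min(r-i=2, Z[1]=0)=0; Z[4]=0
i=5: min(r-i=1, Z[2]=0)=0; Z[5]=0
i=6: i≥r, start 0; Z[6]=0
i=7: i≥r, start 0; Z[7]=0
i=8: i≥r, start 0; Z[8]=0
i=9: i≥r, start 0; Z[9]=0
i=10: i≥r, start 0; Z[10]=0
i=11: i≥r, start 0; Z[11]=4 extend→box=[11,15)
i=12: min(r-i=3, Z[1]=0)=0; Z[12]=0
i=13: min(r-i=2, Z[2]=0)=0; Z[13]=0
i=14: min(r-i=1, Z[3]=3)=1; Z[14]=1
i=15: i≥r, start 0; Z[15]=1 extend→box=[15,16)
i=16: i≥r, start 0; Z[16]=1 extend→box=[16,17)
i=17: i≥r, start 0; Z[17]=1 extend→box=[17,18)
i=18: i≥r, start 0; Z[18]=2 extend→box=[18,20)
i=19: min(r-i=1, Z[1]=0)=0; Z[19]=0
i=20: i≥r, start 0; Z[20]=2 extend→box=[20,22)
i=21: min(r-i=1, Z[1]=0)=0; Z[21]=0
i=22: i≥r, start 0; Z[22]=1 extend→box=[22,23)
i=23: i≥r, start 0; Z[23]=1 extend→box=[23,24)
i=24: i≥r, start 0; Z[24]=3 extend→box=[24,27)
i=25: min(r-i=2, Z[1]=0)=0; Z[25]=0
i=26: min(r-i=1, Z[2]=0)=0; Z[26]=0
i=27: i≥r, start 0; Z[27]=0
i=28: i≥r, start 0; Z[28]=0
i=29: i≥r, start 0; Z[29]=1 extend→box=[29,30)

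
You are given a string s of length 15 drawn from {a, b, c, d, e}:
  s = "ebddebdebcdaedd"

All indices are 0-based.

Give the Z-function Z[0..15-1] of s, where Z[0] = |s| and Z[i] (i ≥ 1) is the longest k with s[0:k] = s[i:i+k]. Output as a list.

Z[0]=15
i=1: fresh scan; Z[1]=0
i=2: fresh scan; Z[2]=0
i=3: fresh scan; Z[3]=0
i=4: fresh scan; Z[4]=3 scan→box=[4,7)
i=5: min(r-i=2, Z[1]=0)=0; Z[5]=0
i=6: min(r-i=1, Z[2]=0)=0; Z[6]=0
i=7: fresh scan; Z[7]=2 scan→box=[7,9)
i=8: min(r-i=1, Z[1]=0)=0; Z[8]=0
i=9: fresh scan; Z[9]=0
i=10: fresh scan; Z[10]=0
i=11: fresh scan; Z[11]=0
i=12: fresh scan; Z[12]=1 scan→box=[12,13)
i=13: fresh scan; Z[13]=0
i=14: fresh scan; Z[14]=0

[15, 0, 0, 0, 3, 0, 0, 2, 0, 0, 0, 0, 1, 0, 0]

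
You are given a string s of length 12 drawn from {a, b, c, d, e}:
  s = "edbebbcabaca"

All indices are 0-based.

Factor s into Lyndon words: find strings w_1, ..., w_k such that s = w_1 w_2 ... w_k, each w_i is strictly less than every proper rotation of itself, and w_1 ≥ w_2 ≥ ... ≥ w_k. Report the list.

emit factor 1: 'e' (i=0, period=1)
emit factor 2: 'd' (i=1, period=1)
emit factor 3: 'be' (i=2, period=2)
emit factor 4: 'bbc' (i=4, period=3)
emit factor 5: 'abac' (i=7, period=4)
emit factor 6: 'a' (i=11, period=1)

["e", "d", "be", "bbc", "abac", "a"]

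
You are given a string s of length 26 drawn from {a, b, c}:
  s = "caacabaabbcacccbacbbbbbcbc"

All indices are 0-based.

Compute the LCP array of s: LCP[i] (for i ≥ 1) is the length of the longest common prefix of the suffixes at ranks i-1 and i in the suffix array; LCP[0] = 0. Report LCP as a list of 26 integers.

rank | idx | suffix
   0 |   6 | aabbcacccbacbbbbbcbc
   1 |   1 | aacabaabbcacccbacbbbbbcbc
   2 |   4 | abaabbcacccbacbbbbbcbc
   3 |   7 | abbcacccbacbbbbbcbc
   4 |   2 | acabaabbcacccbacbbbbbcbc
   5 |  16 | acbbbbbcbc
   6 |  11 | acccbacbbbbbcbc
   7 |   5 | baabbcacccbacbbbbbcbc
   8 |  15 | bacbbbbbcbc
   9 |  18 | bbbbbcbc
  10 |  19 | bbbbcbc
  11 |  20 | bbbcbc
  12 |   8 | bbcacccbacbbbbbcbc
  13 |  21 | bbcbc
  14 |  24 | bc
  15 |   9 | bcacccbacbbbbbcbc
  16 |  22 | bcbc
  17 |  25 | c
  18 |   0 | caacabaabbcacccbacbbbbbcbc
  19 |   3 | cabaabbcacccbacbbbbbcbc
  20 |  10 | cacccbacbbbbbcbc
  21 |  14 | cbacbbbbbcbc
  22 |  17 | cbbbbbcbc
  23 |  23 | cbc
  24 |  13 | ccbacbbbbbcbc
  25 |  12 | cccbacbbbbbcbc

SA = [6, 1, 4, 7, 2, 16, 11, 5, 15, 18, 19, 20, 8, 21, 24, 9, 22, 25, 0, 3, 10, 14, 17, 23, 13, 12]
i: (SA[i-1],SA[i]) lcp shared
  1: (6,1) 2 'aa'
  2: (1,4) 1 'a'
  3: (4,7) 2 'ab'
  4: (7,2) 1 'a'
  5: (2,16) 2 'ac'
  6: (16,11) 2 'ac'
  7: (11,5) 0 ''
  8: (5,15) 2 'ba'
  9: (15,18) 1 'b'
  10: (18,19) 4 'bbbb'
  11: (19,20) 3 'bbb'
  12: (20,8) 2 'bb'
  13: (8,21) 3 'bbc'
  14: (21,24) 1 'b'
  15: (24,9) 2 'bc'
  16: (9,22) 2 'bc'
  17: (22,25) 0 ''
  18: (25,0) 1 'c'
  19: (0,3) 2 'ca'
  20: (3,10) 2 'ca'
  21: (10,14) 1 'c'
  22: (14,17) 2 'cb'
  23: (17,23) 2 'cb'
  24: (23,13) 1 'c'
  25: (13,12) 2 'cc'

[0, 2, 1, 2, 1, 2, 2, 0, 2, 1, 4, 3, 2, 3, 1, 2, 2, 0, 1, 2, 2, 1, 2, 2, 1, 2]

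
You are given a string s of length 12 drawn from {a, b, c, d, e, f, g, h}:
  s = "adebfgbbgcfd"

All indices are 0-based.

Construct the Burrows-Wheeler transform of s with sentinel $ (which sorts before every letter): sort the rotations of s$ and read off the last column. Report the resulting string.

d$gebgfadcbfb

rank  rotation       last
    0  $adebfgbbgcfd  d
    1  adebfgbbgcfd$  $
    2  bbgcfd$adebfg  g
    3  bfgbbgcfd$ade  e
    4  bgcfd$adebfgb  b
    5  cfd$adebfgbbg  g
    6  d$adebfgbbgcf  f
    7  debfgbbgcfd$a  a
    8  ebfgbbgcfd$ad  d
    9  fd$adebfgbbgc  c
   10  fgbbgcfd$adeb  b
   11  gbbgcfd$adebf  f
   12  gcfd$adebfgbb  b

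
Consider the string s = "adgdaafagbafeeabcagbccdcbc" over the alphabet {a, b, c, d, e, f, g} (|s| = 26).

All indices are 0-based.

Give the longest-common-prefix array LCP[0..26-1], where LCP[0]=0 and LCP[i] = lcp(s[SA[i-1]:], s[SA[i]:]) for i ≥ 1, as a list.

rank | idx | suffix
   0 |   4 | aafagbafeeabcagbccdcbc
   1 |  14 | abcagbccdcbc
   2 |   0 | adgdaafagbafeeabcagbccdcbc
   3 |   5 | afagbafeeabcagbccdcbc
   4 |  10 | afeeabcagbccdcbc
   5 |   7 | agbafeeabcagbccdcbc
   6 |  17 | agbccdcbc
   7 |   9 | bafeeabcagbccdcbc
   8 |  24 | bc
   9 |  15 | bcagbccdcbc
  10 |  19 | bccdcbc
  11 |  25 | c
  12 |  16 | cagbccdcbc
  13 |  23 | cbc
  14 |  20 | ccdcbc
  15 |  21 | cdcbc
  16 |   3 | daafagbafeeabcagbccdcbc
  17 |  22 | dcbc
  18 |   1 | dgdaafagbafeeabcagbccdcbc
  19 |  13 | eabcagbccdcbc
  20 |  12 | eeabcagbccdcbc
  21 |   6 | fagbafeeabcagbccdcbc
  22 |  11 | feeabcagbccdcbc
  23 |   8 | gbafeeabcagbccdcbc
  24 |  18 | gbccdcbc
  25 |   2 | gdaafagbafeeabcagbccdcbc

SA = [4, 14, 0, 5, 10, 7, 17, 9, 24, 15, 19, 25, 16, 23, 20, 21, 3, 22, 1, 13, 12, 6, 11, 8, 18, 2]
rank  pair      lcp
   1  s[4:],s[14:]  1  'a'
   2  s[14:],s[0:]  1  'a'
   3  s[0:],s[5:]  1  'a'
   4  s[5:],s[10:]  2  'af'
   5  s[10:],s[7:]  1  'a'
   6  s[7:],s[17:]  3  'agb'
   7  s[17:],s[9:]  0  ''
   8  s[9:],s[24:]  1  'b'
   9  s[24:],s[15:]  2  'bc'
  10  s[15:],s[19:]  2  'bc'
  11  s[19:],s[25:]  0  ''
  12  s[25:],s[16:]  1  'c'
  13  s[16:],s[23:]  1  'c'
  14  s[23:],s[20:]  1  'c'
  15  s[20:],s[21:]  1  'c'
  16  s[21:],s[3:]  0  ''
  17  s[3:],s[22:]  1  'd'
  18  s[22:],s[1:]  1  'd'
  19  s[1:],s[13:]  0  ''
  20  s[13:],s[12:]  1  'e'
  21  s[12:],s[6:]  0  ''
  22  s[6:],s[11:]  1  'f'
  23  s[11:],s[8:]  0  ''
  24  s[8:],s[18:]  2  'gb'
  25  s[18:],s[2:]  1  'g'

[0, 1, 1, 1, 2, 1, 3, 0, 1, 2, 2, 0, 1, 1, 1, 1, 0, 1, 1, 0, 1, 0, 1, 0, 2, 1]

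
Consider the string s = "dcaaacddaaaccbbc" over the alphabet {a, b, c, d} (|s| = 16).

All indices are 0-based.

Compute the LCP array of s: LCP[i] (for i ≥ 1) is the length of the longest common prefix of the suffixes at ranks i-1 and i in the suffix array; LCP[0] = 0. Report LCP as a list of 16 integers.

rank→(start, suffix):
  0 → (8, 'aaaccbbc')
  1 → (2, 'aaacddaaaccbbc')
  2 → (9, 'aaccbbc')
  3 → (3, 'aacddaaaccbbc')
  4 → (10, 'accbbc')
  5 → (4, 'acddaaaccbbc')
  6 → (13, 'bbc')
  7 → (14, 'bc')
  8 → (15, 'c')
  9 → (1, 'caaacddaaaccbbc')
  10 → (12, 'cbbc')
  11 → (11, 'ccbbc')
  12 → (5, 'cddaaaccbbc')
  13 → (7, 'daaaccbbc')
  14 → (0, 'dcaaacddaaaccbbc')
  15 → (6, 'ddaaaccbbc')

SA = [8, 2, 9, 3, 10, 4, 13, 14, 15, 1, 12, 11, 5, 7, 0, 6]
rank  pair      lcp
   1  s[8:],s[2:]  4  'aaac'
   2  s[2:],s[9:]  2  'aa'
   3  s[9:],s[3:]  3  'aac'
   4  s[3:],s[10:]  1  'a'
   5  s[10:],s[4:]  2  'ac'
   6  s[4:],s[13:]  0  ''
   7  s[13:],s[14:]  1  'b'
   8  s[14:],s[15:]  0  ''
   9  s[15:],s[1:]  1  'c'
  10  s[1:],s[12:]  1  'c'
  11  s[12:],s[11:]  1  'c'
  12  s[11:],s[5:]  1  'c'
  13  s[5:],s[7:]  0  ''
  14  s[7:],s[0:]  1  'd'
  15  s[0:],s[6:]  1  'd'

[0, 4, 2, 3, 1, 2, 0, 1, 0, 1, 1, 1, 1, 0, 1, 1]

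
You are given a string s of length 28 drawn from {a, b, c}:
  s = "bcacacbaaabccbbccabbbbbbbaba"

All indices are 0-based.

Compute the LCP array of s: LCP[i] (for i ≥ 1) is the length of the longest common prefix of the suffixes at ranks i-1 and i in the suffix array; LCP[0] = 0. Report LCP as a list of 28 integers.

[0, 1, 2, 1, 2, 2, 1, 2, 0, 2, 2, 1, 2, 3, 4, 5, 6, 2, 1, 2, 3, 0, 2, 3, 1, 2, 1, 2]

sorted suffixes:
  #0 SA[0]=27  'a'
  #1 SA[1]=7  'aaabccbbccabbbbbbbaba'
  #2 SA[2]=8  'aabccbbccabbbbbbbaba'
  #3 SA[3]=25  'aba'
  #4 SA[4]=17  'abbbbbbbaba'
  #5 SA[5]=9  'abccbbccabbbbbbbaba'
  #6 SA[6]=2  'acacbaaabccbbccabbbbbbbaba'
  #7 SA[7]=4  'acbaaabccbbccabbbbbbbaba'
  #8 SA[8]=26  'ba'
  #9 SA[9]=6  'baaabccbbccabbbbbbbaba'
  #10 SA[10]=24  'baba'
  #11 SA[11]=23  'bbaba'
  #12 SA[12]=22  'bbbaba'
  #13 SA[13]=21  'bbbbaba'
  #14 SA[14]=20  'bbbbbaba'
  #15 SA[15]=19  'bbbbbbaba'
  #16 SA[16]=18  'bbbbbbbaba'
  #17 SA[17]=13  'bbccabbbbbbbaba'
  #18 SA[18]=0  'bcacacbaaabccbbccabbbbbbbaba'
  #19 SA[19]=14  'bccabbbbbbbaba'
  #20 SA[20]=10  'bccbbccabbbbbbbaba'
  #21 SA[21]=16  'cabbbbbbbaba'
  #22 SA[22]=1  'cacacbaaabccbbccabbbbbbbaba'
  #23 SA[23]=3  'cacbaaabccbbccabbbbbbbaba'
  #24 SA[24]=5  'cbaaabccbbccabbbbbbbaba'
  #25 SA[25]=12  'cbbccabbbbbbbaba'
  #26 SA[26]=15  'ccabbbbbbbaba'
  #27 SA[27]=11  'ccbbccabbbbbbbaba'

SA = [27, 7, 8, 25, 17, 9, 2, 4, 26, 6, 24, 23, 22, 21, 20, 19, 18, 13, 0, 14, 10, 16, 1, 3, 5, 12, 15, 11]
[i] adj suffixes → lcp
  [1] 27/7 → 1 ('a')
  [2] 7/8 → 2 ('aa')
  [3] 8/25 → 1 ('a')
  [4] 25/17 → 2 ('ab')
  [5] 17/9 → 2 ('ab')
  [6] 9/2 → 1 ('a')
  [7] 2/4 → 2 ('ac')
  [8] 4/26 → 0 ('')
  [9] 26/6 → 2 ('ba')
  [10] 6/24 → 2 ('ba')
  [11] 24/23 → 1 ('b')
  [12] 23/22 → 2 ('bb')
  [13] 22/21 → 3 ('bbb')
  [14] 21/20 → 4 ('bbbb')
  [15] 20/19 → 5 ('bbbbb')
  [16] 19/18 → 6 ('bbbbbb')
  [17] 18/13 → 2 ('bb')
  [18] 13/0 → 1 ('b')
  [19] 0/14 → 2 ('bc')
  [20] 14/10 → 3 ('bcc')
  [21] 10/16 → 0 ('')
  [22] 16/1 → 2 ('ca')
  [23] 1/3 → 3 ('cac')
  [24] 3/5 → 1 ('c')
  [25] 5/12 → 2 ('cb')
  [26] 12/15 → 1 ('c')
  [27] 15/11 → 2 ('cc')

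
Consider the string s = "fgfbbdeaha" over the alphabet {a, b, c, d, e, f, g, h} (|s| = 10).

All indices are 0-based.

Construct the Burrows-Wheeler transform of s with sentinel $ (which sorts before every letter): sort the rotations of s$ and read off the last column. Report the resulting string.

rank  rotation     last
    0  $fgfbbdeaha  a
    1  a$fgfbbdeah  h
    2  aha$fgfbbde  e
    3  bbdeaha$fgf  f
    4  bdeaha$fgfb  b
    5  deaha$fgfbb  b
    6  eaha$fgfbbd  d
    7  fbbdeaha$fg  g
    8  fgfbbdeaha$  $
    9  gfbbdeaha$f  f
   10  ha$fgfbbdea  a

ahefbbdg$fa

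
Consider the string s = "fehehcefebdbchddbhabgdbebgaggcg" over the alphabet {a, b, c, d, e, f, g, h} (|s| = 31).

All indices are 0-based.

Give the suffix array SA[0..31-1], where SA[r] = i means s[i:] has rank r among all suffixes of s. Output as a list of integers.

sorted suffixes:
  #0 SA[0]=18  'abgdbebgaggcg'
  #1 SA[1]=26  'aggcg'
  #2 SA[2]=11  'bchddbhabgdbebgaggcg'
  #3 SA[3]=9  'bdbchddbhabgdbebgaggcg'
  #4 SA[4]=22  'bebgaggcg'
  #5 SA[5]=24  'bgaggcg'
  #6 SA[6]=19  'bgdbebgaggcg'
  #7 SA[7]=16  'bhabgdbebgaggcg'
  #8 SA[8]=5  'cefebdbchddbhabgdbebgaggcg'
  #9 SA[9]=29  'cg'
  #10 SA[10]=12  'chddbhabgdbebgaggcg'
  #11 SA[11]=10  'dbchddbhabgdbebgaggcg'
  #12 SA[12]=21  'dbebgaggcg'
  #13 SA[13]=15  'dbhabgdbebgaggcg'
  #14 SA[14]=14  'ddbhabgdbebgaggcg'
  #15 SA[15]=8  'ebdbchddbhabgdbebgaggcg'
  #16 SA[16]=23  'ebgaggcg'
  #17 SA[17]=6  'efebdbchddbhabgdbebgaggcg'
  #18 SA[18]=3  'ehcefebdbchddbhabgdbebgaggcg'
  #19 SA[19]=1  'ehehcefebdbchddbhabgdbebgaggcg'
  #20 SA[20]=7  'febdbchddbhabgdbebgaggcg'
  #21 SA[21]=0  'fehehcefebdbchddbhabgdbebgaggcg'
  #22 SA[22]=30  'g'
  #23 SA[23]=25  'gaggcg'
  #24 SA[24]=28  'gcg'
  #25 SA[25]=20  'gdbebgaggcg'
  #26 SA[26]=27  'ggcg'
  #27 SA[27]=17  'habgdbebgaggcg'
  #28 SA[28]=4  'hcefebdbchddbhabgdbebgaggcg'
  #29 SA[29]=13  'hddbhabgdbebgaggcg'
  #30 SA[30]=2  'hehcefebdbchddbhabgdbebgaggcg'

[18, 26, 11, 9, 22, 24, 19, 16, 5, 29, 12, 10, 21, 15, 14, 8, 23, 6, 3, 1, 7, 0, 30, 25, 28, 20, 27, 17, 4, 13, 2]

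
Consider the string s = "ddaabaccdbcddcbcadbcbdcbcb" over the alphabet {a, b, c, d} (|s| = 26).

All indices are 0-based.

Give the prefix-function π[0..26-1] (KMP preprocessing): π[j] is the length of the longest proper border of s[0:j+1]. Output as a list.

π[0] = 0
j=1 s[j]='d': π[1]=1 (border 'd')
j=2 s[j]='a': k: 1→0; π[2]=0 (border '')
j=3 s[j]='a': π[3]=0 (border '')
j=4 s[j]='b': π[4]=0 (border '')
j=5 s[j]='a': π[5]=0 (border '')
j=6 s[j]='c': π[6]=0 (border '')
j=7 s[j]='c': π[7]=0 (border '')
j=8 s[j]='d': π[8]=1 (border 'd')
j=9 s[j]='b': k: 1→0; π[9]=0 (border '')
j=10 s[j]='c': π[10]=0 (border '')
j=11 s[j]='d': π[11]=1 (border 'd')
j=12 s[j]='d': π[12]=2 (border 'dd')
j=13 s[j]='c': k: 2→1→0; π[13]=0 (border '')
j=14 s[j]='b': π[14]=0 (border '')
j=15 s[j]='c': π[15]=0 (border '')
j=16 s[j]='a': π[16]=0 (border '')
j=17 s[j]='d': π[17]=1 (border 'd')
j=18 s[j]='b': k: 1→0; π[18]=0 (border '')
j=19 s[j]='c': π[19]=0 (border '')
j=20 s[j]='b': π[20]=0 (border '')
j=21 s[j]='d': π[21]=1 (border 'd')
j=22 s[j]='c': k: 1→0; π[22]=0 (border '')
j=23 s[j]='b': π[23]=0 (border '')
j=24 s[j]='c': π[24]=0 (border '')
j=25 s[j]='b': π[25]=0 (border '')

[0, 1, 0, 0, 0, 0, 0, 0, 1, 0, 0, 1, 2, 0, 0, 0, 0, 1, 0, 0, 0, 1, 0, 0, 0, 0]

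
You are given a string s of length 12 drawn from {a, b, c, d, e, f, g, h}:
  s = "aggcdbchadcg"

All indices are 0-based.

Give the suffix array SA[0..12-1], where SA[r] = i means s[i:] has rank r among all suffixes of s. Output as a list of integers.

[8, 0, 5, 3, 10, 6, 4, 9, 11, 2, 1, 7]

rank | idx | suffix
   0 |   8 | adcg
   1 |   0 | aggcdbchadcg
   2 |   5 | bchadcg
   3 |   3 | cdbchadcg
   4 |  10 | cg
   5 |   6 | chadcg
   6 |   4 | dbchadcg
   7 |   9 | dcg
   8 |  11 | g
   9 |   2 | gcdbchadcg
  10 |   1 | ggcdbchadcg
  11 |   7 | hadcg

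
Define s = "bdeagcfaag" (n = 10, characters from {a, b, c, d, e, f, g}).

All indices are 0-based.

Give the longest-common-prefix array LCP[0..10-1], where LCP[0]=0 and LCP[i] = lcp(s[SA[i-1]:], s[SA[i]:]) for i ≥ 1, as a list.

rank | idx | suffix
   0 |   7 | aag
   1 |   8 | ag
   2 |   3 | agcfaag
   3 |   0 | bdeagcfaag
   4 |   5 | cfaag
   5 |   1 | deagcfaag
   6 |   2 | eagcfaag
   7 |   6 | faag
   8 |   9 | g
   9 |   4 | gcfaag

SA = [7, 8, 3, 0, 5, 1, 2, 6, 9, 4]
i: (SA[i-1],SA[i]) lcp shared
  1: (7,8) 1 'a'
  2: (8,3) 2 'ag'
  3: (3,0) 0 ''
  4: (0,5) 0 ''
  5: (5,1) 0 ''
  6: (1,2) 0 ''
  7: (2,6) 0 ''
  8: (6,9) 0 ''
  9: (9,4) 1 'g'

[0, 1, 2, 0, 0, 0, 0, 0, 0, 1]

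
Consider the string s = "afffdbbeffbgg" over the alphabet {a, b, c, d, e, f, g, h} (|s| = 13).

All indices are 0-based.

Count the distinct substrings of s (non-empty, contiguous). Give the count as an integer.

82

rank | idx | suffix
   0 |   0 | afffdbbeffbgg
   1 |   5 | bbeffbgg
   2 |   6 | beffbgg
   3 |  10 | bgg
   4 |   4 | dbbeffbgg
   5 |   7 | effbgg
   6 |   9 | fbgg
   7 |   3 | fdbbeffbgg
   8 |   8 | ffbgg
   9 |   2 | ffdbbeffbgg
  10 |   1 | fffdbbeffbgg
  11 |  12 | g
  12 |  11 | gg

SA = [0, 5, 6, 10, 4, 7, 9, 3, 8, 2, 1, 12, 11]
i: (SA[i-1],SA[i]) lcp shared
  1: (0,5) 0 ''
  2: (5,6) 1 'b'
  3: (6,10) 1 'b'
  4: (10,4) 0 ''
  5: (4,7) 0 ''
  6: (7,9) 0 ''
  7: (9,3) 1 'f'
  8: (3,8) 1 'f'
  9: (8,2) 2 'ff'
  10: (2,1) 2 'ff'
  11: (1,12) 0 ''
  12: (12,11) 1 'g'

n(n+1)/2 = 13·14/2 = 91
Σ LCP = 0 + 0 + 1 + 1 + 0 + 0 + 0 + 1 + 1 + 2 + 2 + 0 + 1 = 9
distinct = 91 − 9 = 82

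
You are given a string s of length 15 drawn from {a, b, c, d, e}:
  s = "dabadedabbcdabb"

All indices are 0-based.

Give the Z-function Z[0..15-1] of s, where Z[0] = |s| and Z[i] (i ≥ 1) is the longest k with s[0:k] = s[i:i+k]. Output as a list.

[15, 0, 0, 0, 1, 0, 3, 0, 0, 0, 0, 3, 0, 0, 0]

Z[0]=15
i=1: outside box; Z[1]=0
i=2: outside box; Z[2]=0
i=3: outside box; Z[3]=0
i=4: outside box; Z[4]=1 grow→box=[4,5)
i=5: outside box; Z[5]=0
i=6: outside box; Z[6]=3 grow→box=[6,9)
i=7: min(r-i=2, Z[1]=0)=0; Z[7]=0
i=8: min(r-i=1, Z[2]=0)=0; Z[8]=0
i=9: outside box; Z[9]=0
i=10: outside box; Z[10]=0
i=11: outside box; Z[11]=3 grow→box=[11,14)
i=12: min(r-i=2, Z[1]=0)=0; Z[12]=0
i=13: min(r-i=1, Z[2]=0)=0; Z[13]=0
i=14: outside box; Z[14]=0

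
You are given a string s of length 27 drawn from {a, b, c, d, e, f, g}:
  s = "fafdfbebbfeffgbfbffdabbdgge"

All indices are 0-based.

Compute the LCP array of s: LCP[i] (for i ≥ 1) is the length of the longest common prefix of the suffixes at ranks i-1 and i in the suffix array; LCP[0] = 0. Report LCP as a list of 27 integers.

rank→(start, suffix):
  0 → (20, 'abbdgge')
  1 → (1, 'afdfbebbfeffgbfbffdabbdgge')
  2 → (21, 'bbdgge')
  3 → (7, 'bbfeffgbfbffdabbdgge')
  4 → (22, 'bdgge')
  5 → (5, 'bebbfeffgbfbffdabbdgge')
  6 → (14, 'bfbffdabbdgge')
  7 → (8, 'bfeffgbfbffdabbdgge')
  8 → (16, 'bffdabbdgge')
  9 → (19, 'dabbdgge')
  10 → (3, 'dfbebbfeffgbfbffdabbdgge')
  11 → (23, 'dgge')
  12 → (26, 'e')
  13 → (6, 'ebbfeffgbfbffdabbdgge')
  14 → (10, 'effgbfbffdabbdgge')
  15 → (0, 'fafdfbebbfeffgbfbffdabbdgge')
  16 → (4, 'fbebbfeffgbfbffdabbdgge')
  17 → (15, 'fbffdabbdgge')
  18 → (18, 'fdabbdgge')
  19 → (2, 'fdfbebbfeffgbfbffdabbdgge')
  20 → (9, 'feffgbfbffdabbdgge')
  21 → (17, 'ffdabbdgge')
  22 → (11, 'ffgbfbffdabbdgge')
  23 → (12, 'fgbfbffdabbdgge')
  24 → (13, 'gbfbffdabbdgge')
  25 → (25, 'ge')
  26 → (24, 'gge')

SA = [20, 1, 21, 7, 22, 5, 14, 8, 16, 19, 3, 23, 26, 6, 10, 0, 4, 15, 18, 2, 9, 17, 11, 12, 13, 25, 24]
rank  pair      lcp
   1  s[20:],s[1:]  1  'a'
   2  s[1:],s[21:]  0  ''
   3  s[21:],s[7:]  2  'bb'
   4  s[7:],s[22:]  1  'b'
   5  s[22:],s[5:]  1  'b'
   6  s[5:],s[14:]  1  'b'
   7  s[14:],s[8:]  2  'bf'
   8  s[8:],s[16:]  2  'bf'
   9  s[16:],s[19:]  0  ''
  10  s[19:],s[3:]  1  'd'
  11  s[3:],s[23:]  1  'd'
  12  s[23:],s[26:]  0  ''
  13  s[26:],s[6:]  1  'e'
  14  s[6:],s[10:]  1  'e'
  15  s[10:],s[0:]  0  ''
  16  s[0:],s[4:]  1  'f'
  17  s[4:],s[15:]  2  'fb'
  18  s[15:],s[18:]  1  'f'
  19  s[18:],s[2:]  2  'fd'
  20  s[2:],s[9:]  1  'f'
  21  s[9:],s[17:]  1  'f'
  22  s[17:],s[11:]  2  'ff'
  23  s[11:],s[12:]  1  'f'
  24  s[12:],s[13:]  0  ''
  25  s[13:],s[25:]  1  'g'
  26  s[25:],s[24:]  1  'g'

[0, 1, 0, 2, 1, 1, 1, 2, 2, 0, 1, 1, 0, 1, 1, 0, 1, 2, 1, 2, 1, 1, 2, 1, 0, 1, 1]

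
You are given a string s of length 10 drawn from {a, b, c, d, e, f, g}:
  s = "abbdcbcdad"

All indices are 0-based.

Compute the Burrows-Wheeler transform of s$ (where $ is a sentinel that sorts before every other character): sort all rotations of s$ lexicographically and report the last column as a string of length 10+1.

d$dacbdbacb

rank  rotation     last
    0  $abbdcbcdad  d
    1  abbdcbcdad$  $
    2  ad$abbdcbcd  d
    3  bbdcbcdad$a  a
    4  bcdad$abbdc  c
    5  bdcbcdad$ab  b
    6  cbcdad$abbd  d
    7  cdad$abbdcb  b
    8  d$abbdcbcda  a
    9  dad$abbdcbc  c
   10  dcbcdad$abb  b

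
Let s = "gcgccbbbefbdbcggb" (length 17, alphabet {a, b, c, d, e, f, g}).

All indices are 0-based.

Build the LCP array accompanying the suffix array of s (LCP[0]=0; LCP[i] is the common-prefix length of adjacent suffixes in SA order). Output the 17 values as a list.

rank→(start, suffix):
  0 → (16, 'b')
  1 → (5, 'bbbefbdbcggb')
  2 → (6, 'bbefbdbcggb')
  3 → (12, 'bcggb')
  4 → (10, 'bdbcggb')
  5 → (7, 'befbdbcggb')
  6 → (4, 'cbbbefbdbcggb')
  7 → (3, 'ccbbbefbdbcggb')
  8 → (1, 'cgccbbbefbdbcggb')
  9 → (13, 'cggb')
  10 → (11, 'dbcggb')
  11 → (8, 'efbdbcggb')
  12 → (9, 'fbdbcggb')
  13 → (15, 'gb')
  14 → (2, 'gccbbbefbdbcggb')
  15 → (0, 'gcgccbbbefbdbcggb')
  16 → (14, 'ggb')

SA = [16, 5, 6, 12, 10, 7, 4, 3, 1, 13, 11, 8, 9, 15, 2, 0, 14]
rank  pair      lcp
   1  s[16:],s[5:]  1  'b'
   2  s[5:],s[6:]  2  'bb'
   3  s[6:],s[12:]  1  'b'
   4  s[12:],s[10:]  1  'b'
   5  s[10:],s[7:]  1  'b'
   6  s[7:],s[4:]  0  ''
   7  s[4:],s[3:]  1  'c'
   8  s[3:],s[1:]  1  'c'
   9  s[1:],s[13:]  2  'cg'
  10  s[13:],s[11:]  0  ''
  11  s[11:],s[8:]  0  ''
  12  s[8:],s[9:]  0  ''
  13  s[9:],s[15:]  0  ''
  14  s[15:],s[2:]  1  'g'
  15  s[2:],s[0:]  2  'gc'
  16  s[0:],s[14:]  1  'g'

[0, 1, 2, 1, 1, 1, 0, 1, 1, 2, 0, 0, 0, 0, 1, 2, 1]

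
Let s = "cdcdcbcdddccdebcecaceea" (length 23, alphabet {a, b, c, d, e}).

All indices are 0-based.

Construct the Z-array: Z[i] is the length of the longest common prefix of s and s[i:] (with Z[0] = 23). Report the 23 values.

Z[0]=23
i=1: i≥r, start 0; Z[1]=0
i=2: i≥r, start 0; Z[2]=3 scan→box=[2,5)
i=3: min(r-i=2, Z[1]=0)=0; Z[3]=0
i=4: min(r-i=1, Z[2]=3)=1; Z[4]=1
i=5: i≥r, start 0; Z[5]=0
i=6: i≥r, start 0; Z[6]=2 scan→box=[6,8)
i=7: min(r-i=1, Z[1]=0)=0; Z[7]=0
i=8: i≥r, start 0; Z[8]=0
i=9: i≥r, start 0; Z[9]=0
i=10: i≥r, start 0; Z[10]=1 scan→box=[10,11)
i=11: i≥r, start 0; Z[11]=2 scan→box=[11,13)
i=12: min(r-i=1, Z[1]=0)=0; Z[12]=0
i=13: i≥r, start 0; Z[13]=0
i=14: i≥r, start 0; Z[14]=0
i=15: i≥r, start 0; Z[15]=1 scan→box=[15,16)
i=16: i≥r, start 0; Z[16]=0
i=17: i≥r, start 0; Z[17]=1 scan→box=[17,18)
i=18: i≥r, start 0; Z[18]=0
i=19: i≥r, start 0; Z[19]=1 scan→box=[19,20)
i=20: i≥r, start 0; Z[20]=0
i=21: i≥r, start 0; Z[21]=0
i=22: i≥r, start 0; Z[22]=0

[23, 0, 3, 0, 1, 0, 2, 0, 0, 0, 1, 2, 0, 0, 0, 1, 0, 1, 0, 1, 0, 0, 0]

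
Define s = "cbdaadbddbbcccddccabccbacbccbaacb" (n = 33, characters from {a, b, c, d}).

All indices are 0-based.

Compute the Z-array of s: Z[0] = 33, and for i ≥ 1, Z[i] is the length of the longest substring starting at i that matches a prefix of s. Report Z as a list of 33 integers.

[33, 0, 0, 0, 0, 0, 0, 0, 0, 0, 0, 1, 1, 1, 0, 0, 1, 1, 0, 0, 1, 2, 0, 0, 2, 0, 1, 2, 0, 0, 0, 2, 0]

Z[0]=33
i=1: i≥r, start 0; Z[1]=0
i=2: i≥r, start 0; Z[2]=0
i=3: i≥r, start 0; Z[3]=0
i=4: i≥r, start 0; Z[4]=0
i=5: i≥r, start 0; Z[5]=0
i=6: i≥r, start 0; Z[6]=0
i=7: i≥r, start 0; Z[7]=0
i=8: i≥r, start 0; Z[8]=0
i=9: i≥r, start 0; Z[9]=0
i=10: i≥r, start 0; Z[10]=0
i=11: i≥r, start 0; Z[11]=1 extend→box=[11,12)
i=12: i≥r, start 0; Z[12]=1 extend→box=[12,13)
i=13: i≥r, start 0; Z[13]=1 extend→box=[13,14)
i=14: i≥r, start 0; Z[14]=0
i=15: i≥r, start 0; Z[15]=0
i=16: i≥r, start 0; Z[16]=1 extend→box=[16,17)
i=17: i≥r, start 0; Z[17]=1 extend→box=[17,18)
i=18: i≥r, start 0; Z[18]=0
i=19: i≥r, start 0; Z[19]=0
i=20: i≥r, start 0; Z[20]=1 extend→box=[20,21)
i=21: i≥r, start 0; Z[21]=2 extend→box=[21,23)
i=22: min(r-i=1, Z[1]=0)=0; Z[22]=0
i=23: i≥r, start 0; Z[23]=0
i=24: i≥r, start 0; Z[24]=2 extend→box=[24,26)
i=25: min(r-i=1, Z[1]=0)=0; Z[25]=0
i=26: i≥r, start 0; Z[26]=1 extend→box=[26,27)
i=27: i≥r, start 0; Z[27]=2 extend→box=[27,29)
i=28: min(r-i=1, Z[1]=0)=0; Z[28]=0
i=29: i≥r, start 0; Z[29]=0
i=30: i≥r, start 0; Z[30]=0
i=31: i≥r, start 0; Z[31]=2 extend→box=[31,33)
i=32: min(r-i=1, Z[1]=0)=0; Z[32]=0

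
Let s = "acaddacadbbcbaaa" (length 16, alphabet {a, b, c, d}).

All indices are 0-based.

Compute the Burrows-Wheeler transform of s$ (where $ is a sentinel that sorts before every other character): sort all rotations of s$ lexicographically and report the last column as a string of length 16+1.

aaabd$cccdbaabdaa

rank  rotation           last
    0  $acaddacadbbcbaaa  a
    1  a$acaddacadbbcbaa  a
    2  aa$acaddacadbbcba  a
    3  aaa$acaddacadbbcb  b
    4  acadbbcbaaa$acadd  d
    5  acaddacadbbcbaaa$  $
    6  adbbcbaaa$acaddac  c
    7  addacadbbcbaaa$ac  c
    8  baaa$acaddacadbbc  c
    9  bbcbaaa$acaddacad  d
   10  bcbaaa$acaddacadb  b
   11  cadbbcbaaa$acadda  a
   12  caddacadbbcbaaa$a  a
   13  cbaaa$acaddacadbb  b
   14  dacadbbcbaaa$acad  d
   15  dbbcbaaa$acaddaca  a
   16  ddacadbbcbaaa$aca  a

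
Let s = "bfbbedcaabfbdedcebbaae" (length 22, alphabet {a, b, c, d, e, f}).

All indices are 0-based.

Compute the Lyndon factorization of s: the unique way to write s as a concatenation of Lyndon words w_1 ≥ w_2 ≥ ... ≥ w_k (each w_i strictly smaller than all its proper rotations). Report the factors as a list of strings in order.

["bf", "bbedc", "aabfbdedcebbaae"]

emit factor 1: 'bf' (i=0, period=2)
emit factor 2: 'bbedc' (i=2, period=5)
emit factor 3: 'aabfbdedcebbaae' (i=7, period=15)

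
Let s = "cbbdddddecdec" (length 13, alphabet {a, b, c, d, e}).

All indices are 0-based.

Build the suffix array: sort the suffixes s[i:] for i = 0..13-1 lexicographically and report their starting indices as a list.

[1, 2, 12, 0, 9, 3, 4, 5, 6, 10, 7, 11, 8]

rank | idx | suffix
   0 |   1 | bbdddddecdec
   1 |   2 | bdddddecdec
   2 |  12 | c
   3 |   0 | cbbdddddecdec
   4 |   9 | cdec
   5 |   3 | dddddecdec
   6 |   4 | ddddecdec
   7 |   5 | dddecdec
   8 |   6 | ddecdec
   9 |  10 | dec
  10 |   7 | decdec
  11 |  11 | ec
  12 |   8 | ecdec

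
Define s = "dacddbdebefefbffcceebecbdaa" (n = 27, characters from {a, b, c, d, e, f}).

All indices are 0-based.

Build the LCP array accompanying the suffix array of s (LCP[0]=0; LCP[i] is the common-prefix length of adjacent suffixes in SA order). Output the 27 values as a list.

[0, 1, 1, 0, 2, 1, 2, 1, 0, 1, 1, 1, 0, 2, 1, 1, 1, 0, 3, 1, 1, 1, 2, 0, 1, 1, 1]

rank | idx | suffix
   0 |  26 | a
   1 |  25 | aa
   2 |   1 | acddbdebefefbffcceebecbdaa
   3 |  23 | bdaa
   4 |   5 | bdebefefbffcceebecbdaa
   5 |  20 | becbdaa
   6 |   8 | befefbffcceebecbdaa
   7 |  13 | bffcceebecbdaa
   8 |  22 | cbdaa
   9 |  16 | cceebecbdaa
  10 |   2 | cddbdebefefbffcceebecbdaa
  11 |  17 | ceebecbdaa
  12 |  24 | daa
  13 |   0 | dacddbdebefefbffcceebecbdaa
  14 |   4 | dbdebefefbffcceebecbdaa
  15 |   3 | ddbdebefefbffcceebecbdaa
  16 |   6 | debefefbffcceebecbdaa
  17 |  19 | ebecbdaa
  18 |   7 | ebefefbffcceebecbdaa
  19 |  21 | ecbdaa
  20 |  18 | eebecbdaa
  21 |  11 | efbffcceebecbdaa
  22 |   9 | efefbffcceebecbdaa
  23 |  12 | fbffcceebecbdaa
  24 |  15 | fcceebecbdaa
  25 |  10 | fefbffcceebecbdaa
  26 |  14 | ffcceebecbdaa

SA = [26, 25, 1, 23, 5, 20, 8, 13, 22, 16, 2, 17, 24, 0, 4, 3, 6, 19, 7, 21, 18, 11, 9, 12, 15, 10, 14]
rank  pair      lcp
   1  s[26:],s[25:]  1  'a'
   2  s[25:],s[1:]  1  'a'
   3  s[1:],s[23:]  0  ''
   4  s[23:],s[5:]  2  'bd'
   5  s[5:],s[20:]  1  'b'
   6  s[20:],s[8:]  2  'be'
   7  s[8:],s[13:]  1  'b'
   8  s[13:],s[22:]  0  ''
   9  s[22:],s[16:]  1  'c'
  10  s[16:],s[2:]  1  'c'
  11  s[2:],s[17:]  1  'c'
  12  s[17:],s[24:]  0  ''
  13  s[24:],s[0:]  2  'da'
  14  s[0:],s[4:]  1  'd'
  15  s[4:],s[3:]  1  'd'
  16  s[3:],s[6:]  1  'd'
  17  s[6:],s[19:]  0  ''
  18  s[19:],s[7:]  3  'ebe'
  19  s[7:],s[21:]  1  'e'
  20  s[21:],s[18:]  1  'e'
  21  s[18:],s[11:]  1  'e'
  22  s[11:],s[9:]  2  'ef'
  23  s[9:],s[12:]  0  ''
  24  s[12:],s[15:]  1  'f'
  25  s[15:],s[10:]  1  'f'
  26  s[10:],s[14:]  1  'f'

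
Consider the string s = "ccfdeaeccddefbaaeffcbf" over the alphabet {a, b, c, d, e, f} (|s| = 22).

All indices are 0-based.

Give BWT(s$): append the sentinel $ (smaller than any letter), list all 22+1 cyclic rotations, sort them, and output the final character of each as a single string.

fbeafcfe$cccfddadabefce

rank  rotation                 last
    0  $ccfdeaeccddefbaaeffcbf  f
    1  aaeffcbf$ccfdeaeccddefb  b
    2  aeccddefbaaeffcbf$ccfde  e
    3  aeffcbf$ccfdeaeccddefba  a
    4  baaeffcbf$ccfdeaeccddef  f
    5  bf$ccfdeaeccddefbaaeffc  c
    6  cbf$ccfdeaeccddefbaaeff  f
    7  ccddefbaaeffcbf$ccfdeae  e
    8  ccfdeaeccddefbaaeffcbf$  $
    9  cddefbaaeffcbf$ccfdeaec  c
   10  cfdeaeccddefbaaeffcbf$c  c
   11  ddefbaaeffcbf$ccfdeaecc  c
   12  deaeccddefbaaeffcbf$ccf  f
   13  defbaaeffcbf$ccfdeaeccd  d
   14  eaeccddefbaaeffcbf$ccfd  d
   15  eccddefbaaeffcbf$ccfdea  a
   16  efbaaeffcbf$ccfdeaeccdd  d
   17  effcbf$ccfdeaeccddefbaa  a
   18  f$ccfdeaeccddefbaaeffcb  b
   19  fbaaeffcbf$ccfdeaeccdde  e
   20  fcbf$ccfdeaeccddefbaaef  f
   21  fdeaeccddefbaaeffcbf$cc  c
   22  ffcbf$ccfdeaeccddefbaae  e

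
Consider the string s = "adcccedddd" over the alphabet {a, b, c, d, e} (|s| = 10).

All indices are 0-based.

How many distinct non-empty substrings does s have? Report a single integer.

rank→(start, suffix):
  0 → (0, 'adcccedddd')
  1 → (2, 'cccedddd')
  2 → (3, 'ccedddd')
  3 → (4, 'cedddd')
  4 → (9, 'd')
  5 → (1, 'dcccedddd')
  6 → (8, 'dd')
  7 → (7, 'ddd')
  8 → (6, 'dddd')
  9 → (5, 'edddd')

SA = [0, 2, 3, 4, 9, 1, 8, 7, 6, 5]
[i] adj suffixes → lcp
  [1] 0/2 → 0 ('')
  [2] 2/3 → 2 ('cc')
  [3] 3/4 → 1 ('c')
  [4] 4/9 → 0 ('')
  [5] 9/1 → 1 ('d')
  [6] 1/8 → 1 ('d')
  [7] 8/7 → 2 ('dd')
  [8] 7/6 → 3 ('ddd')
  [9] 6/5 → 0 ('')

n(n+1)/2 = 10·11/2 = 55
Σ LCP = 0 + 0 + 2 + 1 + 0 + 1 + 1 + 2 + 3 + 0 = 10
distinct = 55 − 10 = 45

45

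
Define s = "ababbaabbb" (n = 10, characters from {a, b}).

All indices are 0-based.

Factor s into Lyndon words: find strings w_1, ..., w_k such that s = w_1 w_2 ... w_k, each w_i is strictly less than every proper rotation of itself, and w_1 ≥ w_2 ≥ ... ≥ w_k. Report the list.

emit factor 1: 'ababb' (i=0, period=5)
emit factor 2: 'aabbb' (i=5, period=5)

["ababb", "aabbb"]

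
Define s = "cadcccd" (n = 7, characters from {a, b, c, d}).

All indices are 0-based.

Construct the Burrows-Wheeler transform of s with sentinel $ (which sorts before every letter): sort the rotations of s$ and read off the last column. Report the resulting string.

rank  rotation  last
    0  $cadcccd  d
    1  adcccd$c  c
    2  cadcccd$  $
    3  cccd$cad  d
    4  ccd$cadc  c
    5  cd$cadcc  c
    6  d$cadccc  c
    7  dcccd$ca  a

dc$dccca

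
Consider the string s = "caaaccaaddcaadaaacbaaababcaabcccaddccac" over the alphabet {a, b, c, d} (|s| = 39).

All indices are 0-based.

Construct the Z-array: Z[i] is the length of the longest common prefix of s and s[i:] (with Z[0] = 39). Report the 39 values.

[39, 0, 0, 0, 1, 3, 0, 0, 0, 0, 3, 0, 0, 0, 0, 0, 0, 1, 0, 0, 0, 0, 0, 0, 0, 3, 0, 0, 0, 1, 1, 2, 0, 0, 0, 1, 2, 0, 1]

Z[0]=39
i=1: i≥r, start 0; Z[1]=0
i=2: i≥r, start 0; Z[2]=0
i=3: i≥r, start 0; Z[3]=0
i=4: i≥r, start 0; Z[4]=1 scan→box=[4,5)
i=5: i≥r, start 0; Z[5]=3 scan→box=[5,8)
i=6: min(r-i=2, Z[1]=0)=0; Z[6]=0
i=7: min(r-i=1, Z[2]=0)=0; Z[7]=0
i=8: i≥r, start 0; Z[8]=0
i=9: i≥r, start 0; Z[9]=0
i=10: i≥r, start 0; Z[10]=3 scan→box=[10,13)
i=11: min(r-i=2, Z[1]=0)=0; Z[11]=0
i=12: min(r-i=1, Z[2]=0)=0; Z[12]=0
i=13: i≥r, start 0; Z[13]=0
i=14: i≥r, start 0; Z[14]=0
i=15: i≥r, start 0; Z[15]=0
i=16: i≥r, start 0; Z[16]=0
i=17: i≥r, start 0; Z[17]=1 scan→box=[17,18)
i=18: i≥r, start 0; Z[18]=0
i=19: i≥r, start 0; Z[19]=0
i=20: i≥r, start 0; Z[20]=0
i=21: i≥r, start 0; Z[21]=0
i=22: i≥r, start 0; Z[22]=0
i=23: i≥r, start 0; Z[23]=0
i=24: i≥r, start 0; Z[24]=0
i=25: i≥r, start 0; Z[25]=3 scan→box=[25,28)
i=26: min(r-i=2, Z[1]=0)=0; Z[26]=0
i=27: min(r-i=1, Z[2]=0)=0; Z[27]=0
i=28: i≥r, start 0; Z[28]=0
i=29: i≥r, start 0; Z[29]=1 scan→box=[29,30)
i=30: i≥r, start 0; Z[30]=1 scan→box=[30,31)
i=31: i≥r, start 0; Z[31]=2 scan→box=[31,33)
i=32: min(r-i=1, Z[1]=0)=0; Z[32]=0
i=33: i≥r, start 0; Z[33]=0
i=34: i≥r, start 0; Z[34]=0
i=35: i≥r, start 0; Z[35]=1 scan→box=[35,36)
i=36: i≥r, start 0; Z[36]=2 scan→box=[36,38)
i=37: min(r-i=1, Z[1]=0)=0; Z[37]=0
i=38: i≥r, start 0; Z[38]=1 scan→box=[38,39)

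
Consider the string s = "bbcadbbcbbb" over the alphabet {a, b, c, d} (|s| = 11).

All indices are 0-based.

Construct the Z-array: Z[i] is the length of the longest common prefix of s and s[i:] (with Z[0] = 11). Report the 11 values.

[11, 1, 0, 0, 0, 3, 1, 0, 2, 2, 1]

Z[0]=11
i=1: fresh scan; Z[1]=1 scan→box=[1,2)
i=2: fresh scan; Z[2]=0
i=3: fresh scan; Z[3]=0
i=4: fresh scan; Z[4]=0
i=5: fresh scan; Z[5]=3 scan→box=[5,8)
i=6: min(r-i=2, Z[1]=1)=1; Z[6]=1
i=7: min(r-i=1, Z[2]=0)=0; Z[7]=0
i=8: fresh scan; Z[8]=2 scan→box=[8,10)
i=9: min(r-i=1, Z[1]=1)=1; Z[9]=2 scan→box=[9,11)
i=10: min(r-i=1, Z[1]=1)=1; Z[10]=1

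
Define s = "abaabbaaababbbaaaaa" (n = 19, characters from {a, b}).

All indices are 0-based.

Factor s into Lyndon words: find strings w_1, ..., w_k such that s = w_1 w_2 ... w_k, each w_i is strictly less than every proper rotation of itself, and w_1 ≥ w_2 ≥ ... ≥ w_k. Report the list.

["ab", "aabb", "aaababbb", "a", "a", "a", "a", "a"]

emit factor 1: 'ab' (i=0, period=2)
emit factor 2: 'aabb' (i=2, period=4)
emit factor 3: 'aaababbb' (i=6, period=8)
emit factor 4: 'a' (i=14, period=1)
emit factor 5: 'a' (i=15, period=1)
emit factor 6: 'a' (i=16, period=1)
emit factor 7: 'a' (i=17, period=1)
emit factor 8: 'a' (i=18, period=1)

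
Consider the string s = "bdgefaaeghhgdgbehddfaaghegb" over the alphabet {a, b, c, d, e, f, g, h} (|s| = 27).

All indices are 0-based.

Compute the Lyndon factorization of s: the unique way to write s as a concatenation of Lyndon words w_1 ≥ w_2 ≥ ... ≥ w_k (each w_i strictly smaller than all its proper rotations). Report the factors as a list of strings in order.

emit factor 1: 'bdgef' (i=0, period=5)
emit factor 2: 'aaeghhgdgbehddfaaghegb' (i=5, period=22)

["bdgef", "aaeghhgdgbehddfaaghegb"]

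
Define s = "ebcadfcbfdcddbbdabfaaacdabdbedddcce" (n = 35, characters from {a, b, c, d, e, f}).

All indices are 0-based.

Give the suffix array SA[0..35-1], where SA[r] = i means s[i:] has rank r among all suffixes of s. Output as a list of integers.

rank→(start, suffix):
  0 → (19, 'aaacdabdbedddcce')
  1 → (20, 'aacdabdbedddcce')
  2 → (24, 'abdbedddcce')
  3 → (16, 'abfaaacdabdbedddcce')
  4 → (21, 'acdabdbedddcce')
  5 → (3, 'adfcbfdcddbbdabfaaacdabdbedddcce')
  6 → (13, 'bbdabfaaacdabdbedddcce')
  7 → (1, 'bcadfcbfdcddbbdabfaaacdabdbedddcce')
  8 → (14, 'bdabfaaacdabdbedddcce')
  9 → (25, 'bdbedddcce')
  10 → (27, 'bedddcce')
  11 → (17, 'bfaaacdabdbedddcce')
  12 → (7, 'bfdcddbbdabfaaacdabdbedddcce')
  13 → (2, 'cadfcbfdcddbbdabfaaacdabdbedddcce')
  14 → (6, 'cbfdcddbbdabfaaacdabdbedddcce')
  15 → (32, 'cce')
  16 → (22, 'cdabdbedddcce')
  17 → (10, 'cddbbdabfaaacdabdbedddcce')
  18 → (33, 'ce')
  19 → (23, 'dabdbedddcce')
  20 → (15, 'dabfaaacdabdbedddcce')
  21 → (12, 'dbbdabfaaacdabdbedddcce')
  22 → (26, 'dbedddcce')
  23 → (31, 'dcce')
  24 → (9, 'dcddbbdabfaaacdabdbedddcce')
  25 → (11, 'ddbbdabfaaacdabdbedddcce')
  26 → (30, 'ddcce')
  27 → (29, 'dddcce')
  28 → (4, 'dfcbfdcddbbdabfaaacdabdbedddcce')
  29 → (34, 'e')
  30 → (0, 'ebcadfcbfdcddbbdabfaaacdabdbedddcce')
  31 → (28, 'edddcce')
  32 → (18, 'faaacdabdbedddcce')
  33 → (5, 'fcbfdcddbbdabfaaacdabdbedddcce')
  34 → (8, 'fdcddbbdabfaaacdabdbedddcce')

[19, 20, 24, 16, 21, 3, 13, 1, 14, 25, 27, 17, 7, 2, 6, 32, 22, 10, 33, 23, 15, 12, 26, 31, 9, 11, 30, 29, 4, 34, 0, 28, 18, 5, 8]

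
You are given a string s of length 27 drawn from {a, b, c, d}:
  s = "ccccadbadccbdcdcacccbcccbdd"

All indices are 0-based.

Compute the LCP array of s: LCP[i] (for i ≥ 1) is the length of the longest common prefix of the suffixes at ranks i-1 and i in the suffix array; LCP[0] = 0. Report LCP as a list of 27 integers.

[0, 1, 2, 0, 1, 1, 2, 0, 2, 1, 2, 3, 1, 2, 3, 4, 2, 3, 4, 3, 1, 0, 1, 1, 2, 2, 1]

rank | idx | suffix
   0 |  16 | acccbcccbdd
   1 |   4 | adbadccbdcdcacccbcccbdd
   2 |   7 | adccbdcdcacccbcccbdd
   3 |   6 | badccbdcdcacccbcccbdd
   4 |  20 | bcccbdd
   5 |  11 | bdcdcacccbcccbdd
   6 |  24 | bdd
   7 |  15 | cacccbcccbdd
   8 |   3 | cadbadccbdcdcacccbcccbdd
   9 |  19 | cbcccbdd
  10 |  10 | cbdcdcacccbcccbdd
  11 |  23 | cbdd
  12 |   2 | ccadbadccbdcdcacccbcccbdd
  13 |  18 | ccbcccbdd
  14 |   9 | ccbdcdcacccbcccbdd
  15 |  22 | ccbdd
  16 |   1 | cccadbadccbdcdcacccbcccbdd
  17 |  17 | cccbcccbdd
  18 |  21 | cccbdd
  19 |   0 | ccccadbadccbdcdcacccbcccbdd
  20 |  13 | cdcacccbcccbdd
  21 |  26 | d
  22 |   5 | dbadccbdcdcacccbcccbdd
  23 |  14 | dcacccbcccbdd
  24 |   8 | dccbdcdcacccbcccbdd
  25 |  12 | dcdcacccbcccbdd
  26 |  25 | dd

SA = [16, 4, 7, 6, 20, 11, 24, 15, 3, 19, 10, 23, 2, 18, 9, 22, 1, 17, 21, 0, 13, 26, 5, 14, 8, 12, 25]
i: (SA[i-1],SA[i]) lcp shared
  1: (16,4) 1 'a'
  2: (4,7) 2 'ad'
  3: (7,6) 0 ''
  4: (6,20) 1 'b'
  5: (20,11) 1 'b'
  6: (11,24) 2 'bd'
  7: (24,15) 0 ''
  8: (15,3) 2 'ca'
  9: (3,19) 1 'c'
  10: (19,10) 2 'cb'
  11: (10,23) 3 'cbd'
  12: (23,2) 1 'c'
  13: (2,18) 2 'cc'
  14: (18,9) 3 'ccb'
  15: (9,22) 4 'ccbd'
  16: (22,1) 2 'cc'
  17: (1,17) 3 'ccc'
  18: (17,21) 4 'cccb'
  19: (21,0) 3 'ccc'
  20: (0,13) 1 'c'
  21: (13,26) 0 ''
  22: (26,5) 1 'd'
  23: (5,14) 1 'd'
  24: (14,8) 2 'dc'
  25: (8,12) 2 'dc'
  26: (12,25) 1 'd'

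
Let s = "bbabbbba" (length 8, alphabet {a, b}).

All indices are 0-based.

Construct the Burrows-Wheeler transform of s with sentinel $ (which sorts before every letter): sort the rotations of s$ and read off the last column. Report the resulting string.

rank  rotation   last
    0  $bbabbbba  a
    1  a$bbabbbb  b
    2  abbbba$bb  b
    3  ba$bbabbb  b
    4  babbbba$b  b
    5  bba$bbabb  b
    6  bbabbbba$  $
    7  bbba$bbab  b
    8  bbbba$bba  a

abbbbb$ba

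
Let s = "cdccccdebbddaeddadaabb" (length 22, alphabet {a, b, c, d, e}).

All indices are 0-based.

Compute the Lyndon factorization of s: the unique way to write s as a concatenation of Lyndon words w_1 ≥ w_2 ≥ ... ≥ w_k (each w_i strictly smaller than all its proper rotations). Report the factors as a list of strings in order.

["cd", "ccccde", "bbdd", "aedd", "ad", "aabb"]

emit factor 1: 'cd' (i=0, period=2)
emit factor 2: 'ccccde' (i=2, period=6)
emit factor 3: 'bbdd' (i=8, period=4)
emit factor 4: 'aedd' (i=12, period=4)
emit factor 5: 'ad' (i=16, period=2)
emit factor 6: 'aabb' (i=18, period=4)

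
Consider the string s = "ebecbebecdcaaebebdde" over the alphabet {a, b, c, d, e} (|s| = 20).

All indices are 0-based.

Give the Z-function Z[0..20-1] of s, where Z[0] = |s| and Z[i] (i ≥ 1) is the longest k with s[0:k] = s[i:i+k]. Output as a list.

Z[0]=20
i=1: outside box; Z[1]=0
i=2: outside box; Z[2]=1 extend→box=[2,3)
i=3: outside box; Z[3]=0
i=4: outside box; Z[4]=0
i=5: outside box; Z[5]=4 extend→box=[5,9)
i=6: min(r-i=3, Z[1]=0)=0; Z[6]=0
i=7: min(r-i=2, Z[2]=1)=1; Z[7]=1
i=8: min(r-i=1, Z[3]=0)=0; Z[8]=0
i=9: outside box; Z[9]=0
i=10: outside box; Z[10]=0
i=11: outside box; Z[11]=0
i=12: outside box; Z[12]=0
i=13: outside box; Z[13]=3 extend→box=[13,16)
i=14: min(r-i=2, Z[1]=0)=0; Z[14]=0
i=15: min(r-i=1, Z[2]=1)=1; Z[15]=2 extend→box=[15,17)
i=16: min(r-i=1, Z[1]=0)=0; Z[16]=0
i=17: outside box; Z[17]=0
i=18: outside box; Z[18]=0
i=19: outside box; Z[19]=1 extend→box=[19,20)

[20, 0, 1, 0, 0, 4, 0, 1, 0, 0, 0, 0, 0, 3, 0, 2, 0, 0, 0, 1]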